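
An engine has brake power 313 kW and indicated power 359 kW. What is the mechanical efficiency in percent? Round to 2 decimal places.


eta_mech = (BP / IP) * 100
Ratio = 313 / 359 = 0.8719
eta_mech = 0.8719 * 100 = 87.19%


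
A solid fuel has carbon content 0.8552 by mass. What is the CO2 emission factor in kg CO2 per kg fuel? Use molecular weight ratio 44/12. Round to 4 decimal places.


EF = C_frac * (M_CO2 / M_C)
EF = 0.8552 * (44/12)
EF = 0.8552 * 3.666667 = 3.1357 kg_CO2/kg_fuel


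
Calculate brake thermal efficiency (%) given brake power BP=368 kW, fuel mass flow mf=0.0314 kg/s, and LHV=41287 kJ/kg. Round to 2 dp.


eta_BTE = (BP / (mf * LHV)) * 100
Denominator = 0.0314 * 41287 = 1296.4118 kW
eta_BTE = (368 / 1296.4118) * 100 = 28.39%


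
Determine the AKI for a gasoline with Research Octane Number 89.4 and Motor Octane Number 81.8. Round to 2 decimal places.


AKI = (RON + MON) / 2
AKI = (89.4 + 81.8) / 2
AKI = 171.2 / 2 = 85.60


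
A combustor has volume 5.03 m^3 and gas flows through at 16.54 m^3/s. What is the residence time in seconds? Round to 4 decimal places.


tau = V / Q_flow
tau = 5.03 / 16.54 = 0.3041 s


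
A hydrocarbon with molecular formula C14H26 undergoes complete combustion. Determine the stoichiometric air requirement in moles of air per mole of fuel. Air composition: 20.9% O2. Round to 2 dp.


Balanced combustion: C14H26 + 20.5 O2 -> 14 CO2 + 13 H2O
O2 needed = C + H/4 = 14 + 26/4 = 20.50 moles
Air moles = O2 / 0.209 = 20.50 / 0.209 = 98.09 moles air


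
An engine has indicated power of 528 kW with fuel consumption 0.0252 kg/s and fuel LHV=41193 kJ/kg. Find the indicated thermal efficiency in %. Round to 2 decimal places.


eta_ith = (IP / (mf * LHV)) * 100
Denominator = 0.0252 * 41193 = 1038.0636 kW
eta_ith = (528 / 1038.0636) * 100 = 50.86%


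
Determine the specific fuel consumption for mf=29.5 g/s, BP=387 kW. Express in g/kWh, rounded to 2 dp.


SFC = (mf / BP) * 3600
Rate = 29.5 / 387 = 0.076227 g/(s*kW)
SFC = 0.076227 * 3600 = 274.42 g/kWh


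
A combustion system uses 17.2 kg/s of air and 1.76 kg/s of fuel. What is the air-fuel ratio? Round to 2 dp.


AFR = m_air / m_fuel
AFR = 17.2 / 1.76 = 9.77


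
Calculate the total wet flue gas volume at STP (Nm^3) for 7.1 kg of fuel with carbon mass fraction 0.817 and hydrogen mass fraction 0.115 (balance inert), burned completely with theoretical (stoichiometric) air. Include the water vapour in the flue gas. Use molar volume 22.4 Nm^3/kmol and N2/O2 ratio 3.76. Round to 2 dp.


Per kg fuel: CO2 = (C/12 kmol)*22.4 = (0.817/12)*22.4 = 1.52507 Nm^3
Per kg fuel: H2O = (H/2 kmol)*22.4 = (0.115/2)*22.4 = 1.28800 Nm^3
O2 needed per kg fuel = C/12 + H/4 = 0.817/12 + 0.115/4 = 0.09683333 kmol
Per kg fuel: N2 = O2*3.76*22.4 = 0.09683333*3.76*22.4 = 8.15569 Nm^3
Total per kg = 1.52507 + 1.28800 + 8.15569 = 10.96876 Nm^3
Total = 10.96876 * 7.1 = 77.88 Nm^3


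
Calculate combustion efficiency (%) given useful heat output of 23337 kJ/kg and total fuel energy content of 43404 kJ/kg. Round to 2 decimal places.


Efficiency = (Q_useful / Q_fuel) * 100
Efficiency = (23337 / 43404) * 100
Efficiency = 0.5377 * 100 = 53.77%


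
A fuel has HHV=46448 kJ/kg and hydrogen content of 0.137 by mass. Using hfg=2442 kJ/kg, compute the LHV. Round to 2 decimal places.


LHV = HHV - hfg * 9 * H
Water correction = 2442 * 9 * 0.137 = 3010.986 kJ/kg
LHV = 46448 - 3010.986 = 43437.01 kJ/kg


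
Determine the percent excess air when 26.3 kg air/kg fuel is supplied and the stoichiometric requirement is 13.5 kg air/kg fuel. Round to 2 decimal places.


Excess air = actual - stoichiometric = 26.3 - 13.5 = 12.80 kg/kg fuel
Excess air % = (excess / stoich) * 100 = (12.80 / 13.5) * 100 = 94.81%


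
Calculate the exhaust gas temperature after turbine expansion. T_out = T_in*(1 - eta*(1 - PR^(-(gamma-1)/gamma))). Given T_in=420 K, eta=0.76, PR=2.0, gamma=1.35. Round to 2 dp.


T_out = T_in * (1 - eta * (1 - PR^(-(gamma-1)/gamma)))
Exponent = -(1.35-1)/1.35 = -0.25925926
PR^exp = 2.0^(-0.25925926) = 0.83551680
Factor = 1 - 0.76*(1 - 0.83551680) = 0.87499277
T_out = 420 * 0.87499277 = 367.50 K


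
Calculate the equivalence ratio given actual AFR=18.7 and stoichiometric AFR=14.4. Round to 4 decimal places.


phi = AFR_stoich / AFR_actual
phi = 14.4 / 18.7 = 0.7701


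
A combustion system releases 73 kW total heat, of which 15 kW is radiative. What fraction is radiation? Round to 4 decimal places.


f_rad = Q_rad / Q_total
f_rad = 15 / 73 = 0.2055


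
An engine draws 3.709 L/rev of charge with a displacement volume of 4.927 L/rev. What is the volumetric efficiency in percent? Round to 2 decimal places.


eta_v = (V_actual / V_disp) * 100
Ratio = 3.709 / 4.927 = 0.7528
eta_v = 0.7528 * 100 = 75.28%


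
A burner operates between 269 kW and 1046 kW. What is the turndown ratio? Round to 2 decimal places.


TDR = Q_max / Q_min
TDR = 1046 / 269 = 3.89


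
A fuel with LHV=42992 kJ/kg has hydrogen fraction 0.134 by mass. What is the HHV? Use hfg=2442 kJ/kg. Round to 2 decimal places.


HHV = LHV + hfg * 9 * H
Water addition = 2442 * 9 * 0.134 = 2945.052 kJ/kg
HHV = 42992 + 2945.052 = 45937.05 kJ/kg


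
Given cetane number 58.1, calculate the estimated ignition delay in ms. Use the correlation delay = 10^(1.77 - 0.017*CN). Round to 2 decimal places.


delay = 10^(1.77 - 0.017*CN)
Exponent = 1.77 - 0.017*58.1 = 0.7823
delay = 10^0.7823 = 6.06 ms


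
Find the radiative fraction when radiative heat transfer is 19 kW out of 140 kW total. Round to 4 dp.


f_rad = Q_rad / Q_total
f_rad = 19 / 140 = 0.1357


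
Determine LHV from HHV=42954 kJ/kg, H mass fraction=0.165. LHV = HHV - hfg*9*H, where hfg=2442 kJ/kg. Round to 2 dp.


LHV = HHV - hfg * 9 * H
Water correction = 2442 * 9 * 0.165 = 3626.370 kJ/kg
LHV = 42954 - 3626.370 = 39327.63 kJ/kg


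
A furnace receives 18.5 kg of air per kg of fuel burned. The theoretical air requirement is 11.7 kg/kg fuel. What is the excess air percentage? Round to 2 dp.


Excess air = actual - stoichiometric = 18.5 - 11.7 = 6.80 kg/kg fuel
Excess air % = (excess / stoich) * 100 = (6.80 / 11.7) * 100 = 58.12%


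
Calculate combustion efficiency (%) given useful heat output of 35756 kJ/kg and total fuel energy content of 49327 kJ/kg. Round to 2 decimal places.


Efficiency = (Q_useful / Q_fuel) * 100
Efficiency = (35756 / 49327) * 100
Efficiency = 0.7249 * 100 = 72.49%


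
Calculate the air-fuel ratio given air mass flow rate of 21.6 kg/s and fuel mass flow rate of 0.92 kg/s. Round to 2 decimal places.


AFR = m_air / m_fuel
AFR = 21.6 / 0.92 = 23.48


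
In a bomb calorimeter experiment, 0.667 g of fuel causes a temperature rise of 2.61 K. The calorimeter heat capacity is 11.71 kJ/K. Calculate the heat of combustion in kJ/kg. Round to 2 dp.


Hc = C_cal * delta_T / m_fuel
Q_released = 11.71 * 2.61 = 30.5631 kJ
m_fuel = 0.667 g = 0.667/1000 kg = 0.000667 kg
Hc = 30.5631 / 0.000667 = 45821.74 kJ/kg


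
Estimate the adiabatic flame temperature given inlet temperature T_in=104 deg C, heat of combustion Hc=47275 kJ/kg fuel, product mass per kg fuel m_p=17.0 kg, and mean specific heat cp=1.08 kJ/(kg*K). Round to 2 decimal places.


T_ad = T_in + Hc / (m_p * cp)
Denominator = 17.0 * 1.08 = 18.3600
Temperature rise = 47275 / 18.3600 = 2574.89 K
T_ad = 104 + 2574.89 = 2678.89 deg C


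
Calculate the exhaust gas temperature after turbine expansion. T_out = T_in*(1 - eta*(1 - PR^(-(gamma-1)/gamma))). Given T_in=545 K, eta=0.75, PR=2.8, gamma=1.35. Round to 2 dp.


T_out = T_in * (1 - eta * (1 - PR^(-(gamma-1)/gamma)))
Exponent = -(1.35-1)/1.35 = -0.25925926
PR^exp = 2.8^(-0.25925926) = 0.76572026
Factor = 1 - 0.75*(1 - 0.76572026) = 0.82429020
T_out = 545 * 0.82429020 = 449.24 K


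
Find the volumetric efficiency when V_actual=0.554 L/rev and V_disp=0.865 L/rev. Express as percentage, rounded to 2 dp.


eta_v = (V_actual / V_disp) * 100
Ratio = 0.554 / 0.865 = 0.6405
eta_v = 0.6405 * 100 = 64.05%


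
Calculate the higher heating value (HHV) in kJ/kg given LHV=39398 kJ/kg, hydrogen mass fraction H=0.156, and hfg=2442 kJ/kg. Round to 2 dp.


HHV = LHV + hfg * 9 * H
Water addition = 2442 * 9 * 0.156 = 3428.568 kJ/kg
HHV = 39398 + 3428.568 = 42826.57 kJ/kg


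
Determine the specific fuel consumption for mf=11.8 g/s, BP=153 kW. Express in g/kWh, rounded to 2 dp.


SFC = (mf / BP) * 3600
Rate = 11.8 / 153 = 0.077124 g/(s*kW)
SFC = 0.077124 * 3600 = 277.65 g/kWh


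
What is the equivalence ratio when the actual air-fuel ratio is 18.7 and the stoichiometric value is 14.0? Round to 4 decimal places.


phi = AFR_stoich / AFR_actual
phi = 14.0 / 18.7 = 0.7487


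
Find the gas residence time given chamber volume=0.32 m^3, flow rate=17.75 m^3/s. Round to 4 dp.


tau = V / Q_flow
tau = 0.32 / 17.75 = 0.0180 s


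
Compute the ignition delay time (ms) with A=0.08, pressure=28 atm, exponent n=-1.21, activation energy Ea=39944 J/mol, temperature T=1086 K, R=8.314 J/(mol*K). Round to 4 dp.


tau = A * P^n * exp(Ea/(R*T))
P^n = 28^(-1.21) = 0.01773939
Ea/(R*T) = 39944/(8.314*1086) = 4.423965
exp(Ea/(R*T)) = 83.426438
tau = 0.08 * 0.01773939 * 83.426438 = 0.1184 ms


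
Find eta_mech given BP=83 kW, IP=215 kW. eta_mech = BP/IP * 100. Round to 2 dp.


eta_mech = (BP / IP) * 100
Ratio = 83 / 215 = 0.3860
eta_mech = 0.3860 * 100 = 38.60%


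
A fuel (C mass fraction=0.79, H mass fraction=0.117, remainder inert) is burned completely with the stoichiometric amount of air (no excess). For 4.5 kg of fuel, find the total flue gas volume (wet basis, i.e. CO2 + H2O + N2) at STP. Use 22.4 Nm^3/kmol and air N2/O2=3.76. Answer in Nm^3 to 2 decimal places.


Per kg fuel: CO2 = (C/12 kmol)*22.4 = (0.79/12)*22.4 = 1.47467 Nm^3
Per kg fuel: H2O = (H/2 kmol)*22.4 = (0.117/2)*22.4 = 1.31040 Nm^3
O2 needed per kg fuel = C/12 + H/4 = 0.79/12 + 0.117/4 = 0.09508333 kmol
Per kg fuel: N2 = O2*3.76*22.4 = 0.09508333*3.76*22.4 = 8.00830 Nm^3
Total per kg = 1.47467 + 1.31040 + 8.00830 = 10.79337 Nm^3
Total = 10.79337 * 4.5 = 48.57 Nm^3


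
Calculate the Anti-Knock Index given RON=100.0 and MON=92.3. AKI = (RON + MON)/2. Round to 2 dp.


AKI = (RON + MON) / 2
AKI = (100.0 + 92.3) / 2
AKI = 192.3 / 2 = 96.15


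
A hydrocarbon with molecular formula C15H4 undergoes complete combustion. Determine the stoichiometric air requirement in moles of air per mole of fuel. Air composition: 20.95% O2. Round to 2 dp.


Balanced combustion: C15H4 + 16 O2 -> 15 CO2 + 2 H2O
O2 needed = C + H/4 = 15 + 4/4 = 16.00 moles
Air moles = O2 / 0.2095 = 16.00 / 0.2095 = 76.37 moles air


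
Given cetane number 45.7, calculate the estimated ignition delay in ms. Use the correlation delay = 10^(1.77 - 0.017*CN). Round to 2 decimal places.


delay = 10^(1.77 - 0.017*CN)
Exponent = 1.77 - 0.017*45.7 = 0.9931
delay = 10^0.9931 = 9.84 ms


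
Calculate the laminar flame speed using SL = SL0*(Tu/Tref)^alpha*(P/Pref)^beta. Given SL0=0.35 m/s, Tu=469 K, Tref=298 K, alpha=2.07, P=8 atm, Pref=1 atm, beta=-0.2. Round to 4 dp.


SL = SL0 * (Tu/Tref)^alpha * (P/Pref)^beta
T ratio = 469/298 = 1.57382550
(T ratio)^alpha = 1.57382550^2.07 = 2.556820
(P/Pref)^beta = 8^(-0.2) = 0.659754
SL = 0.35 * 2.556820 * 0.659754 = 0.5904 m/s


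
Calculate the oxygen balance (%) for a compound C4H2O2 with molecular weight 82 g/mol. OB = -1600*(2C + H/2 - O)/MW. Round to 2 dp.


OB = -1600 * (2C + H/2 - O) / MW
Inner = 2*4 + 2/2 - 2 = 7.00
OB = -1600 * 7.00 / 82 = -136.59%


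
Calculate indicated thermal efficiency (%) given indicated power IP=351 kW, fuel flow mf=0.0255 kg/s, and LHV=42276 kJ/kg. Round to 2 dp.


eta_ith = (IP / (mf * LHV)) * 100
Denominator = 0.0255 * 42276 = 1078.0380 kW
eta_ith = (351 / 1078.0380) * 100 = 32.56%


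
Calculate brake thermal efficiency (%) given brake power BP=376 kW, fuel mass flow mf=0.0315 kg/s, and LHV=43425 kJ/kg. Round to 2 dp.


eta_BTE = (BP / (mf * LHV)) * 100
Denominator = 0.0315 * 43425 = 1367.8875 kW
eta_BTE = (376 / 1367.8875) * 100 = 27.49%


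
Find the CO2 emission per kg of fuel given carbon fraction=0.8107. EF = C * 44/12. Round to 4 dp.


EF = C_frac * (M_CO2 / M_C)
EF = 0.8107 * (44/12)
EF = 0.8107 * 3.666667 = 2.9726 kg_CO2/kg_fuel


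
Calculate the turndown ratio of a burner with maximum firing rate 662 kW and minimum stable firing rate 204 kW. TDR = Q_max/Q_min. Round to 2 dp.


TDR = Q_max / Q_min
TDR = 662 / 204 = 3.25


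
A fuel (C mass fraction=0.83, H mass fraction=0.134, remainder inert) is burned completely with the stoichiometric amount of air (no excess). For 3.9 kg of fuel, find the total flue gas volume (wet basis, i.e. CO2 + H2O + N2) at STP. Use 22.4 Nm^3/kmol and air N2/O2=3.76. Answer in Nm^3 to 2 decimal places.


Per kg fuel: CO2 = (C/12 kmol)*22.4 = (0.83/12)*22.4 = 1.54933 Nm^3
Per kg fuel: H2O = (H/2 kmol)*22.4 = (0.134/2)*22.4 = 1.50080 Nm^3
O2 needed per kg fuel = C/12 + H/4 = 0.83/12 + 0.134/4 = 0.10266667 kmol
Per kg fuel: N2 = O2*3.76*22.4 = 0.10266667*3.76*22.4 = 8.64700 Nm^3
Total per kg = 1.54933 + 1.50080 + 8.64700 = 11.69713 Nm^3
Total = 11.69713 * 3.9 = 45.62 Nm^3


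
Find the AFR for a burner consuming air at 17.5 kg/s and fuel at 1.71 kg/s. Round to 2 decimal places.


AFR = m_air / m_fuel
AFR = 17.5 / 1.71 = 10.23


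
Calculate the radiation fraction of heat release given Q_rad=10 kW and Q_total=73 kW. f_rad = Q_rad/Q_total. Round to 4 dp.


f_rad = Q_rad / Q_total
f_rad = 10 / 73 = 0.1370


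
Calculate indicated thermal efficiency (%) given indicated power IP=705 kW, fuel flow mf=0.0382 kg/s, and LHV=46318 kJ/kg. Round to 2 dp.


eta_ith = (IP / (mf * LHV)) * 100
Denominator = 0.0382 * 46318 = 1769.3476 kW
eta_ith = (705 / 1769.3476) * 100 = 39.85%


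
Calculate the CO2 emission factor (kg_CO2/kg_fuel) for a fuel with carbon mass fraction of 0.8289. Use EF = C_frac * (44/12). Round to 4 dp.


EF = C_frac * (M_CO2 / M_C)
EF = 0.8289 * (44/12)
EF = 0.8289 * 3.666667 = 3.0393 kg_CO2/kg_fuel


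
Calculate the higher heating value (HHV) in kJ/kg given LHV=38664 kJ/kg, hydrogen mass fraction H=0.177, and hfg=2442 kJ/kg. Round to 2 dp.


HHV = LHV + hfg * 9 * H
Water addition = 2442 * 9 * 0.177 = 3890.106 kJ/kg
HHV = 38664 + 3890.106 = 42554.11 kJ/kg


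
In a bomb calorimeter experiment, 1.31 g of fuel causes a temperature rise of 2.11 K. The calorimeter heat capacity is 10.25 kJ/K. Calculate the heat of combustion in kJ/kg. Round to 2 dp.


Hc = C_cal * delta_T / m_fuel
Q_released = 10.25 * 2.11 = 21.6275 kJ
m_fuel = 1.31 g = 1.31/1000 kg = 0.001310 kg
Hc = 21.6275 / 0.001310 = 16509.54 kJ/kg


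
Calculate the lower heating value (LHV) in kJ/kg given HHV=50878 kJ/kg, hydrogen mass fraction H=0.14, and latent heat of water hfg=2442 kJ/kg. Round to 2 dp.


LHV = HHV - hfg * 9 * H
Water correction = 2442 * 9 * 0.14 = 3076.920 kJ/kg
LHV = 50878 - 3076.920 = 47801.08 kJ/kg


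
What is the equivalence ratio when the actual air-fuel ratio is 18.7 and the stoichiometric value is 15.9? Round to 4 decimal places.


phi = AFR_stoich / AFR_actual
phi = 15.9 / 18.7 = 0.8503


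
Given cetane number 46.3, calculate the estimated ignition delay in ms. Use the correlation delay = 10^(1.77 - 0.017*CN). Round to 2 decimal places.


delay = 10^(1.77 - 0.017*CN)
Exponent = 1.77 - 0.017*46.3 = 0.9829
delay = 10^0.9829 = 9.61 ms


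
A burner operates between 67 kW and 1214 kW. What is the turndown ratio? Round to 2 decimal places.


TDR = Q_max / Q_min
TDR = 1214 / 67 = 18.12


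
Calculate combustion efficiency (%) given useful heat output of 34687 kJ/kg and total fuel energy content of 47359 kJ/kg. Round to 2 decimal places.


Efficiency = (Q_useful / Q_fuel) * 100
Efficiency = (34687 / 47359) * 100
Efficiency = 0.7324 * 100 = 73.24%


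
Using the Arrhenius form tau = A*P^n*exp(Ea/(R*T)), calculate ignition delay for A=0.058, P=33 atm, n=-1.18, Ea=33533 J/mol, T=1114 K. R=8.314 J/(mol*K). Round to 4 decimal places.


tau = A * P^n * exp(Ea/(R*T))
P^n = 33^(-1.18) = 0.01614929
Ea/(R*T) = 33533/(8.314*1114) = 3.620572
exp(Ea/(R*T)) = 37.358934
tau = 0.058 * 0.01614929 * 37.358934 = 0.0350 ms


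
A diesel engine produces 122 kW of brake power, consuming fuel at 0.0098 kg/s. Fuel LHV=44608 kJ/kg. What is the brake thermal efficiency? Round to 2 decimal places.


eta_BTE = (BP / (mf * LHV)) * 100
Denominator = 0.0098 * 44608 = 437.1584 kW
eta_BTE = (122 / 437.1584) * 100 = 27.91%


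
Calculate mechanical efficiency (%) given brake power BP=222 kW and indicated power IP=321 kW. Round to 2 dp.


eta_mech = (BP / IP) * 100
Ratio = 222 / 321 = 0.6916
eta_mech = 0.6916 * 100 = 69.16%


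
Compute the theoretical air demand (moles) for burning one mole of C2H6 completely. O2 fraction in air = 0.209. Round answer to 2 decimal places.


Balanced combustion: C2H6 + 3.5 O2 -> 2 CO2 + 3 H2O
O2 needed = C + H/4 = 2 + 6/4 = 3.50 moles
Air moles = O2 / 0.209 = 3.50 / 0.209 = 16.75 moles air


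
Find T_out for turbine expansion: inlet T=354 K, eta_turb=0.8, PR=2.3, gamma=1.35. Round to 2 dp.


T_out = T_in * (1 - eta * (1 - PR^(-(gamma-1)/gamma)))
Exponent = -(1.35-1)/1.35 = -0.25925926
PR^exp = 2.3^(-0.25925926) = 0.80578413
Factor = 1 - 0.8*(1 - 0.80578413) = 0.84462730
T_out = 354 * 0.84462730 = 299.00 K


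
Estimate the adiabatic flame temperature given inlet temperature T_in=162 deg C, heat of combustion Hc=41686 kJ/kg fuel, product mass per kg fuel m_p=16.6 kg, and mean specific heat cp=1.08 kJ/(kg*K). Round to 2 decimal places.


T_ad = T_in + Hc / (m_p * cp)
Denominator = 16.6 * 1.08 = 17.9280
Temperature rise = 41686 / 17.9280 = 2325.19 K
T_ad = 162 + 2325.19 = 2487.19 deg C


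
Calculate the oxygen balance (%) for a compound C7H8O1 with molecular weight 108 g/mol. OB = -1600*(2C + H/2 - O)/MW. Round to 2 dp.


OB = -1600 * (2C + H/2 - O) / MW
Inner = 2*7 + 8/2 - 1 = 17.00
OB = -1600 * 17.00 / 108 = -251.85%


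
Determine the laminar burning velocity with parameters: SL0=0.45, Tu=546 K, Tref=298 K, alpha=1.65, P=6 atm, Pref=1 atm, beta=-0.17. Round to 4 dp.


SL = SL0 * (Tu/Tref)^alpha * (P/Pref)^beta
T ratio = 546/298 = 1.83221477
(T ratio)^alpha = 1.83221477^1.65 = 2.715883
(P/Pref)^beta = 6^(-0.17) = 0.737419
SL = 0.45 * 2.715883 * 0.737419 = 0.9012 m/s


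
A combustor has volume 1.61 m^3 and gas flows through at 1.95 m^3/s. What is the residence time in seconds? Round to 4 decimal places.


tau = V / Q_flow
tau = 1.61 / 1.95 = 0.8256 s


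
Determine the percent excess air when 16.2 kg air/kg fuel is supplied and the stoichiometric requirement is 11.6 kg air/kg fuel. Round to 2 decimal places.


Excess air = actual - stoichiometric = 16.2 - 11.6 = 4.60 kg/kg fuel
Excess air % = (excess / stoich) * 100 = (4.60 / 11.6) * 100 = 39.66%


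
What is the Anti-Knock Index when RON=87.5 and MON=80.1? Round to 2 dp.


AKI = (RON + MON) / 2
AKI = (87.5 + 80.1) / 2
AKI = 167.6 / 2 = 83.80


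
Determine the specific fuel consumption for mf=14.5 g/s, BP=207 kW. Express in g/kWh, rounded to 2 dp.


SFC = (mf / BP) * 3600
Rate = 14.5 / 207 = 0.070048 g/(s*kW)
SFC = 0.070048 * 3600 = 252.17 g/kWh


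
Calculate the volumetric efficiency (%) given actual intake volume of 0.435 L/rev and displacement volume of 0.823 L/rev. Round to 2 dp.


eta_v = (V_actual / V_disp) * 100
Ratio = 0.435 / 0.823 = 0.5286
eta_v = 0.5286 * 100 = 52.86%


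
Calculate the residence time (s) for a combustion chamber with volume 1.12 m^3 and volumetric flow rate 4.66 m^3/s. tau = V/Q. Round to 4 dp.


tau = V / Q_flow
tau = 1.12 / 4.66 = 0.2403 s


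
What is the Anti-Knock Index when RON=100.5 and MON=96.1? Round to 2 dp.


AKI = (RON + MON) / 2
AKI = (100.5 + 96.1) / 2
AKI = 196.6 / 2 = 98.30


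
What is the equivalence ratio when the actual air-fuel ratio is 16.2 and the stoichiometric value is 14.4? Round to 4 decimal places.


phi = AFR_stoich / AFR_actual
phi = 14.4 / 16.2 = 0.8889


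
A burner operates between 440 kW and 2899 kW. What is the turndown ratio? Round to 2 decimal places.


TDR = Q_max / Q_min
TDR = 2899 / 440 = 6.59


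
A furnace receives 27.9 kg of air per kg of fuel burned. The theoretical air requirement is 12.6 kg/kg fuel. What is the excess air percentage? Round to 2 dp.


Excess air = actual - stoichiometric = 27.9 - 12.6 = 15.30 kg/kg fuel
Excess air % = (excess / stoich) * 100 = (15.30 / 12.6) * 100 = 121.43%


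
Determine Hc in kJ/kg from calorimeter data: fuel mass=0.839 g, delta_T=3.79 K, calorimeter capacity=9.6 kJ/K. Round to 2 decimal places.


Hc = C_cal * delta_T / m_fuel
Q_released = 9.6 * 3.79 = 36.3840 kJ
m_fuel = 0.839 g = 0.839/1000 kg = 0.000839 kg
Hc = 36.3840 / 0.000839 = 43365.91 kJ/kg


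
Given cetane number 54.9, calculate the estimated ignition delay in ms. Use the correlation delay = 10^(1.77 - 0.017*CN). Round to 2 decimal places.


delay = 10^(1.77 - 0.017*CN)
Exponent = 1.77 - 0.017*54.9 = 0.8367
delay = 10^0.8367 = 6.87 ms


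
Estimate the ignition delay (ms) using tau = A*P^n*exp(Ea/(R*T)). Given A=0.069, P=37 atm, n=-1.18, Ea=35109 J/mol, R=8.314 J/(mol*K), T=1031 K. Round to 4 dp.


tau = A * P^n * exp(Ea/(R*T))
P^n = 37^(-1.18) = 0.01410984
Ea/(R*T) = 35109/(8.314*1031) = 4.095904
exp(Ea/(R*T)) = 60.093642
tau = 0.069 * 0.01410984 * 60.093642 = 0.0585 ms


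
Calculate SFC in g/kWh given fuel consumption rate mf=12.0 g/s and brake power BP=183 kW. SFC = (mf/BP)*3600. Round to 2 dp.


SFC = (mf / BP) * 3600
Rate = 12.0 / 183 = 0.065574 g/(s*kW)
SFC = 0.065574 * 3600 = 236.07 g/kWh


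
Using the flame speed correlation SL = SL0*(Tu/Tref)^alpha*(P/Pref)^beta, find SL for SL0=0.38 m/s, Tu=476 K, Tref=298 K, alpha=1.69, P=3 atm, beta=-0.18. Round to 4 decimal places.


SL = SL0 * (Tu/Tref)^alpha * (P/Pref)^beta
T ratio = 476/298 = 1.59731544
(T ratio)^alpha = 1.59731544^1.69 = 2.206634
(P/Pref)^beta = 3^(-0.18) = 0.820575
SL = 0.38 * 2.206634 * 0.820575 = 0.6881 m/s


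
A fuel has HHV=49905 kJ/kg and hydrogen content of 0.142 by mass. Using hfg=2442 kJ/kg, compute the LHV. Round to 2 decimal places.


LHV = HHV - hfg * 9 * H
Water correction = 2442 * 9 * 0.142 = 3120.876 kJ/kg
LHV = 49905 - 3120.876 = 46784.12 kJ/kg


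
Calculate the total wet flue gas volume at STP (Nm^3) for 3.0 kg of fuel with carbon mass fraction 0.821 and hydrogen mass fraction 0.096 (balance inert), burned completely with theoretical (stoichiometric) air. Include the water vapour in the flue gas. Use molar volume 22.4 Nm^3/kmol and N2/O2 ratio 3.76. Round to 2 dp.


Per kg fuel: CO2 = (C/12 kmol)*22.4 = (0.821/12)*22.4 = 1.53253 Nm^3
Per kg fuel: H2O = (H/2 kmol)*22.4 = (0.096/2)*22.4 = 1.07520 Nm^3
O2 needed per kg fuel = C/12 + H/4 = 0.821/12 + 0.096/4 = 0.09241667 kmol
Per kg fuel: N2 = O2*3.76*22.4 = 0.09241667*3.76*22.4 = 7.78370 Nm^3
Total per kg = 1.53253 + 1.07520 + 7.78370 = 10.39143 Nm^3
Total = 10.39143 * 3.0 = 31.17 Nm^3


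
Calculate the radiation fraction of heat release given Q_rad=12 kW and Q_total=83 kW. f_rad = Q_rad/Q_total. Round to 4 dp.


f_rad = Q_rad / Q_total
f_rad = 12 / 83 = 0.1446


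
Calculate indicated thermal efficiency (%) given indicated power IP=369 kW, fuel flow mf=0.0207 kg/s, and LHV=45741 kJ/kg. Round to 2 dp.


eta_ith = (IP / (mf * LHV)) * 100
Denominator = 0.0207 * 45741 = 946.8387 kW
eta_ith = (369 / 946.8387) * 100 = 38.97%


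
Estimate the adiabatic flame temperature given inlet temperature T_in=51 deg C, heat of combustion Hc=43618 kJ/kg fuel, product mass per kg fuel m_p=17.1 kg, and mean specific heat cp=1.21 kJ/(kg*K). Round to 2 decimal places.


T_ad = T_in + Hc / (m_p * cp)
Denominator = 17.1 * 1.21 = 20.6910
Temperature rise = 43618 / 20.6910 = 2108.07 K
T_ad = 51 + 2108.07 = 2159.07 deg C


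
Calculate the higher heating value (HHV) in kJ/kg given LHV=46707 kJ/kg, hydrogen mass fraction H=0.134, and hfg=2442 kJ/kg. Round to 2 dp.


HHV = LHV + hfg * 9 * H
Water addition = 2442 * 9 * 0.134 = 2945.052 kJ/kg
HHV = 46707 + 2945.052 = 49652.05 kJ/kg


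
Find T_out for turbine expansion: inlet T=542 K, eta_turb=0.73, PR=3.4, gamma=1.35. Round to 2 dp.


T_out = T_in * (1 - eta * (1 - PR^(-(gamma-1)/gamma)))
Exponent = -(1.35-1)/1.35 = -0.25925926
PR^exp = 3.4^(-0.25925926) = 0.72813041
Factor = 1 - 0.73*(1 - 0.72813041) = 0.80153520
T_out = 542 * 0.80153520 = 434.43 K


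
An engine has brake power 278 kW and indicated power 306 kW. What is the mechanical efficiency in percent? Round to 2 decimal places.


eta_mech = (BP / IP) * 100
Ratio = 278 / 306 = 0.9085
eta_mech = 0.9085 * 100 = 90.85%


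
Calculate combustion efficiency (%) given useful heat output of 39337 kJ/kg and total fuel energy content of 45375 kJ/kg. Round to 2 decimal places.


Efficiency = (Q_useful / Q_fuel) * 100
Efficiency = (39337 / 45375) * 100
Efficiency = 0.8669 * 100 = 86.69%


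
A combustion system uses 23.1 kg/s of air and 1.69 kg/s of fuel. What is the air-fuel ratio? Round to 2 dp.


AFR = m_air / m_fuel
AFR = 23.1 / 1.69 = 13.67


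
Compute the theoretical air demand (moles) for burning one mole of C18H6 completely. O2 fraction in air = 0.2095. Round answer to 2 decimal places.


Balanced combustion: C18H6 + 19.5 O2 -> 18 CO2 + 3 H2O
O2 needed = C + H/4 = 18 + 6/4 = 19.50 moles
Air moles = O2 / 0.2095 = 19.50 / 0.2095 = 93.08 moles air


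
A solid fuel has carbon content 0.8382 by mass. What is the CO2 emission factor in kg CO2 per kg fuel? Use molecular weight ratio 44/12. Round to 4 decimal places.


EF = C_frac * (M_CO2 / M_C)
EF = 0.8382 * (44/12)
EF = 0.8382 * 3.666667 = 3.0734 kg_CO2/kg_fuel


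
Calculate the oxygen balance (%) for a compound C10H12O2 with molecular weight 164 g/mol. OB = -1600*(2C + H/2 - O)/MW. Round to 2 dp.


OB = -1600 * (2C + H/2 - O) / MW
Inner = 2*10 + 12/2 - 2 = 24.00
OB = -1600 * 24.00 / 164 = -234.15%


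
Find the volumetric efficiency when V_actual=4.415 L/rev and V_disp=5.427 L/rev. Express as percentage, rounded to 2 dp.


eta_v = (V_actual / V_disp) * 100
Ratio = 4.415 / 5.427 = 0.8135
eta_v = 0.8135 * 100 = 81.35%


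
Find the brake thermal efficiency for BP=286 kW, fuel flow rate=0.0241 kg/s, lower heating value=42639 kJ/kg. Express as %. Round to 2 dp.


eta_BTE = (BP / (mf * LHV)) * 100
Denominator = 0.0241 * 42639 = 1027.5999 kW
eta_BTE = (286 / 1027.5999) * 100 = 27.83%


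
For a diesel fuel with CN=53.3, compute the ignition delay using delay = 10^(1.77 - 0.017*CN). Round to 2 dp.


delay = 10^(1.77 - 0.017*CN)
Exponent = 1.77 - 0.017*53.3 = 0.8639
delay = 10^0.8639 = 7.31 ms


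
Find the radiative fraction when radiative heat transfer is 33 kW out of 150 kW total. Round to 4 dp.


f_rad = Q_rad / Q_total
f_rad = 33 / 150 = 0.2200


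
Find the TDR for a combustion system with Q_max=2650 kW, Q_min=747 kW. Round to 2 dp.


TDR = Q_max / Q_min
TDR = 2650 / 747 = 3.55


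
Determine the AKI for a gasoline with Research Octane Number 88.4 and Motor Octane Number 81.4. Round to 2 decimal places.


AKI = (RON + MON) / 2
AKI = (88.4 + 81.4) / 2
AKI = 169.8 / 2 = 84.90


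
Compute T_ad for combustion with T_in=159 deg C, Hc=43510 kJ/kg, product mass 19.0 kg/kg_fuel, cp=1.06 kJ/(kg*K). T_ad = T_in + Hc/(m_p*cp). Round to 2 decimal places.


T_ad = T_in + Hc / (m_p * cp)
Denominator = 19.0 * 1.06 = 20.1400
Temperature rise = 43510 / 20.1400 = 2160.38 K
T_ad = 159 + 2160.38 = 2319.38 deg C


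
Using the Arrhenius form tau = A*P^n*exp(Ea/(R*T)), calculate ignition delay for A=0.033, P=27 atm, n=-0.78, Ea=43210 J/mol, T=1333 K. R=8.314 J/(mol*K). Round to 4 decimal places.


tau = A * P^n * exp(Ea/(R*T))
P^n = 27^(-0.78) = 0.07647795
Ea/(R*T) = 43210/(8.314*1333) = 3.898918
exp(Ea/(R*T)) = 49.349022
tau = 0.033 * 0.07647795 * 49.349022 = 0.1245 ms


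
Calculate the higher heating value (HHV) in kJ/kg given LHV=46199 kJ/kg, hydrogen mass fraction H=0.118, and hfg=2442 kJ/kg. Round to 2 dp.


HHV = LHV + hfg * 9 * H
Water addition = 2442 * 9 * 0.118 = 2593.404 kJ/kg
HHV = 46199 + 2593.404 = 48792.40 kJ/kg


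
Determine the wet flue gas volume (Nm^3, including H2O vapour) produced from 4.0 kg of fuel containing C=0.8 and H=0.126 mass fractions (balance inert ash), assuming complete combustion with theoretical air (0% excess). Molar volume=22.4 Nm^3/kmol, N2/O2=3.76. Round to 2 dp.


Per kg fuel: CO2 = (C/12 kmol)*22.4 = (0.8/12)*22.4 = 1.49333 Nm^3
Per kg fuel: H2O = (H/2 kmol)*22.4 = (0.126/2)*22.4 = 1.41120 Nm^3
O2 needed per kg fuel = C/12 + H/4 = 0.8/12 + 0.126/4 = 0.09816667 kmol
Per kg fuel: N2 = O2*3.76*22.4 = 0.09816667*3.76*22.4 = 8.26799 Nm^3
Total per kg = 1.49333 + 1.41120 + 8.26799 = 11.17252 Nm^3
Total = 11.17252 * 4.0 = 44.69 Nm^3


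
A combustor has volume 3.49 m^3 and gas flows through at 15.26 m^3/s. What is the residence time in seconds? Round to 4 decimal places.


tau = V / Q_flow
tau = 3.49 / 15.26 = 0.2287 s


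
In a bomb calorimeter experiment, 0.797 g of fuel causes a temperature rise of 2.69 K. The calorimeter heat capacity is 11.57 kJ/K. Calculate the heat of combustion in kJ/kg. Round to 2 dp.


Hc = C_cal * delta_T / m_fuel
Q_released = 11.57 * 2.69 = 31.1233 kJ
m_fuel = 0.797 g = 0.797/1000 kg = 0.000797 kg
Hc = 31.1233 / 0.000797 = 39050.56 kJ/kg


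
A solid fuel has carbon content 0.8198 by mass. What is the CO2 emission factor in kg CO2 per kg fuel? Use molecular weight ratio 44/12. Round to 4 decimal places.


EF = C_frac * (M_CO2 / M_C)
EF = 0.8198 * (44/12)
EF = 0.8198 * 3.666667 = 3.0059 kg_CO2/kg_fuel


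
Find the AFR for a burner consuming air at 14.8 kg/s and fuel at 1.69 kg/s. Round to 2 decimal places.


AFR = m_air / m_fuel
AFR = 14.8 / 1.69 = 8.76


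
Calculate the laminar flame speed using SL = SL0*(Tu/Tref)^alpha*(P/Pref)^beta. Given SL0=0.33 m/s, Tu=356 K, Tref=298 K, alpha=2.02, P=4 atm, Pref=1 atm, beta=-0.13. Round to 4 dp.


SL = SL0 * (Tu/Tref)^alpha * (P/Pref)^beta
T ratio = 356/298 = 1.19463087
(T ratio)^alpha = 1.19463087^2.02 = 1.432228
(P/Pref)^beta = 4^(-0.13) = 0.835088
SL = 0.33 * 1.432228 * 0.835088 = 0.3947 m/s


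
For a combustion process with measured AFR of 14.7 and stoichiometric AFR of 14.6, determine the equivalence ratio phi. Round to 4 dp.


phi = AFR_stoich / AFR_actual
phi = 14.6 / 14.7 = 0.9932


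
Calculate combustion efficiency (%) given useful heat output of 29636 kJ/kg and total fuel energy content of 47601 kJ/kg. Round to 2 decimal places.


Efficiency = (Q_useful / Q_fuel) * 100
Efficiency = (29636 / 47601) * 100
Efficiency = 0.6226 * 100 = 62.26%


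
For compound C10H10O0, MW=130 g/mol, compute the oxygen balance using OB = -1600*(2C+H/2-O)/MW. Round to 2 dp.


OB = -1600 * (2C + H/2 - O) / MW
Inner = 2*10 + 10/2 - 0 = 25.00
OB = -1600 * 25.00 / 130 = -307.69%


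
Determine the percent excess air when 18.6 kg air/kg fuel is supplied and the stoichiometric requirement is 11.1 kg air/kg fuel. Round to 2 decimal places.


Excess air = actual - stoichiometric = 18.6 - 11.1 = 7.50 kg/kg fuel
Excess air % = (excess / stoich) * 100 = (7.50 / 11.1) * 100 = 67.57%


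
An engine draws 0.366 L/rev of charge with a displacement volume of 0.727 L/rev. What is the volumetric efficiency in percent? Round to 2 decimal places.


eta_v = (V_actual / V_disp) * 100
Ratio = 0.366 / 0.727 = 0.5034
eta_v = 0.5034 * 100 = 50.34%


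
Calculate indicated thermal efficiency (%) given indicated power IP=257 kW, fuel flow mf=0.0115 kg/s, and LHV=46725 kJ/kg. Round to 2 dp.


eta_ith = (IP / (mf * LHV)) * 100
Denominator = 0.0115 * 46725 = 537.3375 kW
eta_ith = (257 / 537.3375) * 100 = 47.83%


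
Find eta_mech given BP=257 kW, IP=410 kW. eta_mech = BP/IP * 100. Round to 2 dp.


eta_mech = (BP / IP) * 100
Ratio = 257 / 410 = 0.6268
eta_mech = 0.6268 * 100 = 62.68%


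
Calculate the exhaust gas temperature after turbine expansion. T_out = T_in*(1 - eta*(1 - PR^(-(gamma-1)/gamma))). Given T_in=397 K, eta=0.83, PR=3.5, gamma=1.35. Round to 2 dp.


T_out = T_in * (1 - eta * (1 - PR^(-(gamma-1)/gamma)))
Exponent = -(1.35-1)/1.35 = -0.25925926
PR^exp = 3.5^(-0.25925926) = 0.72267881
Factor = 1 - 0.83*(1 - 0.72267881) = 0.76982341
T_out = 397 * 0.76982341 = 305.62 K


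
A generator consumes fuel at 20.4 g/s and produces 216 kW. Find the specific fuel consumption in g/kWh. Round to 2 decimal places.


SFC = (mf / BP) * 3600
Rate = 20.4 / 216 = 0.094444 g/(s*kW)
SFC = 0.094444 * 3600 = 340.00 g/kWh


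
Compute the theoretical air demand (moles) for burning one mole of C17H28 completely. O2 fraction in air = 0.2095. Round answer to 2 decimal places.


Balanced combustion: C17H28 + 24 O2 -> 17 CO2 + 14 H2O
O2 needed = C + H/4 = 17 + 28/4 = 24.00 moles
Air moles = O2 / 0.2095 = 24.00 / 0.2095 = 114.56 moles air


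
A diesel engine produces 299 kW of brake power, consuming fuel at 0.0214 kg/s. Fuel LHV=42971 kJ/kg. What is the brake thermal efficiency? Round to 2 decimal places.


eta_BTE = (BP / (mf * LHV)) * 100
Denominator = 0.0214 * 42971 = 919.5794 kW
eta_BTE = (299 / 919.5794) * 100 = 32.51%


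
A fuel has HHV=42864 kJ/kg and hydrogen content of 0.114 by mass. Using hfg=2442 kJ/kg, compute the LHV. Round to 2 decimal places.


LHV = HHV - hfg * 9 * H
Water correction = 2442 * 9 * 0.114 = 2505.492 kJ/kg
LHV = 42864 - 2505.492 = 40358.51 kJ/kg


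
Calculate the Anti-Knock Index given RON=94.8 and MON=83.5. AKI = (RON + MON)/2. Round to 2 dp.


AKI = (RON + MON) / 2
AKI = (94.8 + 83.5) / 2
AKI = 178.3 / 2 = 89.15


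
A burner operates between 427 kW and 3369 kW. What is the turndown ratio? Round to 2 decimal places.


TDR = Q_max / Q_min
TDR = 3369 / 427 = 7.89


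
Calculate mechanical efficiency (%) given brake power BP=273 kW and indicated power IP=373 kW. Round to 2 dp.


eta_mech = (BP / IP) * 100
Ratio = 273 / 373 = 0.7319
eta_mech = 0.7319 * 100 = 73.19%


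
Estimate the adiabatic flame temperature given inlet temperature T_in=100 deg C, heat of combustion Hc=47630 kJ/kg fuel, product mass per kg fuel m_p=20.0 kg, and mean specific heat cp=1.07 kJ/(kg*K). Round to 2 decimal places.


T_ad = T_in + Hc / (m_p * cp)
Denominator = 20.0 * 1.07 = 21.4000
Temperature rise = 47630 / 21.4000 = 2225.70 K
T_ad = 100 + 2225.70 = 2325.70 deg C


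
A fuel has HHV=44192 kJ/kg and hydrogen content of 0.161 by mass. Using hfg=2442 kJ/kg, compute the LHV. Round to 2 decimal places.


LHV = HHV - hfg * 9 * H
Water correction = 2442 * 9 * 0.161 = 3538.458 kJ/kg
LHV = 44192 - 3538.458 = 40653.54 kJ/kg


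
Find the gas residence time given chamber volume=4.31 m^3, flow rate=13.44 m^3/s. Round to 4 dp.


tau = V / Q_flow
tau = 4.31 / 13.44 = 0.3207 s


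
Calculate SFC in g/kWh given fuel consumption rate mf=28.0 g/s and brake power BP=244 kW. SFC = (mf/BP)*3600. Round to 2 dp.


SFC = (mf / BP) * 3600
Rate = 28.0 / 244 = 0.114754 g/(s*kW)
SFC = 0.114754 * 3600 = 413.11 g/kWh


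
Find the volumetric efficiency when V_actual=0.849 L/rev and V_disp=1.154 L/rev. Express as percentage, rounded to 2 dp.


eta_v = (V_actual / V_disp) * 100
Ratio = 0.849 / 1.154 = 0.7357
eta_v = 0.7357 * 100 = 73.57%


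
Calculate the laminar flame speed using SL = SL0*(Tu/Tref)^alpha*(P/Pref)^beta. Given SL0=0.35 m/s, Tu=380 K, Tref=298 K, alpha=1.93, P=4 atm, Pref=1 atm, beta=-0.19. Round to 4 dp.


SL = SL0 * (Tu/Tref)^alpha * (P/Pref)^beta
T ratio = 380/298 = 1.27516779
(T ratio)^alpha = 1.27516779^1.93 = 1.598619
(P/Pref)^beta = 4^(-0.19) = 0.768438
SL = 0.35 * 1.598619 * 0.768438 = 0.4300 m/s


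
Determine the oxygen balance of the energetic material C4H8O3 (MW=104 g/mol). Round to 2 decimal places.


OB = -1600 * (2C + H/2 - O) / MW
Inner = 2*4 + 8/2 - 3 = 9.00
OB = -1600 * 9.00 / 104 = -138.46%


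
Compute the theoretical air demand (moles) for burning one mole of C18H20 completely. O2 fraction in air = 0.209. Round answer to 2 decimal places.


Balanced combustion: C18H20 + 23 O2 -> 18 CO2 + 10 H2O
O2 needed = C + H/4 = 18 + 20/4 = 23.00 moles
Air moles = O2 / 0.209 = 23.00 / 0.209 = 110.05 moles air


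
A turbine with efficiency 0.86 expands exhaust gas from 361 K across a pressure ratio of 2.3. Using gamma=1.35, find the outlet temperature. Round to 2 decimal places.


T_out = T_in * (1 - eta * (1 - PR^(-(gamma-1)/gamma)))
Exponent = -(1.35-1)/1.35 = -0.25925926
PR^exp = 2.3^(-0.25925926) = 0.80578413
Factor = 1 - 0.86*(1 - 0.80578413) = 0.83297435
T_out = 361 * 0.83297435 = 300.70 K


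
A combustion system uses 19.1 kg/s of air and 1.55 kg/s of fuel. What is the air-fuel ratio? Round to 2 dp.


AFR = m_air / m_fuel
AFR = 19.1 / 1.55 = 12.32


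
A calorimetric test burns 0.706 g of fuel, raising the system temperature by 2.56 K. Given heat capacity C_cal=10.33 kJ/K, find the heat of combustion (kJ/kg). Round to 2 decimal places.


Hc = C_cal * delta_T / m_fuel
Q_released = 10.33 * 2.56 = 26.4448 kJ
m_fuel = 0.706 g = 0.706/1000 kg = 0.000706 kg
Hc = 26.4448 / 0.000706 = 37457.22 kJ/kg


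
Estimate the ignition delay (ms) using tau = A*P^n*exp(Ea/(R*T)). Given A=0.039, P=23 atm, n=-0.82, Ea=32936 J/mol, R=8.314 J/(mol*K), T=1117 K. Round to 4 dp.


tau = A * P^n * exp(Ea/(R*T))
P^n = 23^(-0.82) = 0.07645100
Ea/(R*T) = 32936/(8.314*1117) = 3.546563
exp(Ea/(R*T)) = 34.693864
tau = 0.039 * 0.07645100 * 34.693864 = 0.1034 ms


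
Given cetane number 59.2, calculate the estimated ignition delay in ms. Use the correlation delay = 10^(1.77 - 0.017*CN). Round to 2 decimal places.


delay = 10^(1.77 - 0.017*CN)
Exponent = 1.77 - 0.017*59.2 = 0.7636
delay = 10^0.7636 = 5.80 ms


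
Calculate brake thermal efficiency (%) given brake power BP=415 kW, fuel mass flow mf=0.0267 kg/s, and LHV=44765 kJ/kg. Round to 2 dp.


eta_BTE = (BP / (mf * LHV)) * 100
Denominator = 0.0267 * 44765 = 1195.2255 kW
eta_BTE = (415 / 1195.2255) * 100 = 34.72%


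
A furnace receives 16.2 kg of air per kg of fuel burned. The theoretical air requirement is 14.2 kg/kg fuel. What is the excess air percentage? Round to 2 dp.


Excess air = actual - stoichiometric = 16.2 - 14.2 = 2.00 kg/kg fuel
Excess air % = (excess / stoich) * 100 = (2.00 / 14.2) * 100 = 14.08%


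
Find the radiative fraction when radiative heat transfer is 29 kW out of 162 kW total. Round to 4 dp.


f_rad = Q_rad / Q_total
f_rad = 29 / 162 = 0.1790


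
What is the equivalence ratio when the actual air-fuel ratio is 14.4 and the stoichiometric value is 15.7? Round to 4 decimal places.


phi = AFR_stoich / AFR_actual
phi = 15.7 / 14.4 = 1.0903


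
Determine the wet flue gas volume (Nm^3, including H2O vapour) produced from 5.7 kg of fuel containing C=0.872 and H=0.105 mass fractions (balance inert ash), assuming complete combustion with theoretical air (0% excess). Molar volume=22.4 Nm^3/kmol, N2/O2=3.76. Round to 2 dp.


Per kg fuel: CO2 = (C/12 kmol)*22.4 = (0.872/12)*22.4 = 1.62773 Nm^3
Per kg fuel: H2O = (H/2 kmol)*22.4 = (0.105/2)*22.4 = 1.17600 Nm^3
O2 needed per kg fuel = C/12 + H/4 = 0.872/12 + 0.105/4 = 0.09891667 kmol
Per kg fuel: N2 = O2*3.76*22.4 = 0.09891667*3.76*22.4 = 8.33116 Nm^3
Total per kg = 1.62773 + 1.17600 + 8.33116 = 11.13489 Nm^3
Total = 11.13489 * 5.7 = 63.47 Nm^3


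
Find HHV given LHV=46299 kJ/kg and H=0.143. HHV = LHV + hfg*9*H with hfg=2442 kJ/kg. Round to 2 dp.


HHV = LHV + hfg * 9 * H
Water addition = 2442 * 9 * 0.143 = 3142.854 kJ/kg
HHV = 46299 + 3142.854 = 49441.85 kJ/kg


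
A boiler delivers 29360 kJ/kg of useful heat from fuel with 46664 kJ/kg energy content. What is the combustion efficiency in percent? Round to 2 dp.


Efficiency = (Q_useful / Q_fuel) * 100
Efficiency = (29360 / 46664) * 100
Efficiency = 0.6292 * 100 = 62.92%
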